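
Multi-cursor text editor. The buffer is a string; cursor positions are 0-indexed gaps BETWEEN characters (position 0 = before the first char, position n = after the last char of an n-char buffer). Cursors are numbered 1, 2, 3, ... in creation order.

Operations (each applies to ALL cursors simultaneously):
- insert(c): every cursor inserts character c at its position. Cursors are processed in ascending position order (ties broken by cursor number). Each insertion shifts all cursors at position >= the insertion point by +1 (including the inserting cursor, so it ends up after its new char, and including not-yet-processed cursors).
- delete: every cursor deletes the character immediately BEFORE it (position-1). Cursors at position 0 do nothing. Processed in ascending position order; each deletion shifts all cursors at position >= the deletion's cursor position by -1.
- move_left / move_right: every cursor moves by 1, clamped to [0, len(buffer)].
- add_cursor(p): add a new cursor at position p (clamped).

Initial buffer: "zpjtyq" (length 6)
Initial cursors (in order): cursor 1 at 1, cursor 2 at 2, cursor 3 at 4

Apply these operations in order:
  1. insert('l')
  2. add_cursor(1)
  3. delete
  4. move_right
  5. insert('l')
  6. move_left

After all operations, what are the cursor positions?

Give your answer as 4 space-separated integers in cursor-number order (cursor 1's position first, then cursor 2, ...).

After op 1 (insert('l')): buffer="zlpljtlyq" (len 9), cursors c1@2 c2@4 c3@7, authorship .1.2..3..
After op 2 (add_cursor(1)): buffer="zlpljtlyq" (len 9), cursors c4@1 c1@2 c2@4 c3@7, authorship .1.2..3..
After op 3 (delete): buffer="pjtyq" (len 5), cursors c1@0 c4@0 c2@1 c3@3, authorship .....
After op 4 (move_right): buffer="pjtyq" (len 5), cursors c1@1 c4@1 c2@2 c3@4, authorship .....
After op 5 (insert('l')): buffer="plljltylq" (len 9), cursors c1@3 c4@3 c2@5 c3@8, authorship .14.2..3.
After op 6 (move_left): buffer="plljltylq" (len 9), cursors c1@2 c4@2 c2@4 c3@7, authorship .14.2..3.

Answer: 2 4 7 2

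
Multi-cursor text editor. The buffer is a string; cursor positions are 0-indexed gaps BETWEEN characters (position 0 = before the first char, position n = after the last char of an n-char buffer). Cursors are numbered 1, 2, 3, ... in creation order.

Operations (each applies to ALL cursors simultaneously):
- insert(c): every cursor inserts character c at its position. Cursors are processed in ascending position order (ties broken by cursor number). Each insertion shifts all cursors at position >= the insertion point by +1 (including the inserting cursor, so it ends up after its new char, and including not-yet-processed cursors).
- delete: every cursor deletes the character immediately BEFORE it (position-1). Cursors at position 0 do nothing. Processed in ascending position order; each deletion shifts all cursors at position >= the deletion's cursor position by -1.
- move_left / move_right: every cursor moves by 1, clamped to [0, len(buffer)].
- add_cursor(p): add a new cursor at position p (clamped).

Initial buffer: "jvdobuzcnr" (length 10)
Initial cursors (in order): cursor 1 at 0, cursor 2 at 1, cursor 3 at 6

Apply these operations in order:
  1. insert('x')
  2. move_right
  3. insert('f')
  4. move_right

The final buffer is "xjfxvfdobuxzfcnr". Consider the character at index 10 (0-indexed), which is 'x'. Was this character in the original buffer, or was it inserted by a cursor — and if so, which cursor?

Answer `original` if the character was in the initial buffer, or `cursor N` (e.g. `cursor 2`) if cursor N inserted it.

Answer: cursor 3

Derivation:
After op 1 (insert('x')): buffer="xjxvdobuxzcnr" (len 13), cursors c1@1 c2@3 c3@9, authorship 1.2.....3....
After op 2 (move_right): buffer="xjxvdobuxzcnr" (len 13), cursors c1@2 c2@4 c3@10, authorship 1.2.....3....
After op 3 (insert('f')): buffer="xjfxvfdobuxzfcnr" (len 16), cursors c1@3 c2@6 c3@13, authorship 1.12.2....3.3...
After op 4 (move_right): buffer="xjfxvfdobuxzfcnr" (len 16), cursors c1@4 c2@7 c3@14, authorship 1.12.2....3.3...
Authorship (.=original, N=cursor N): 1 . 1 2 . 2 . . . . 3 . 3 . . .
Index 10: author = 3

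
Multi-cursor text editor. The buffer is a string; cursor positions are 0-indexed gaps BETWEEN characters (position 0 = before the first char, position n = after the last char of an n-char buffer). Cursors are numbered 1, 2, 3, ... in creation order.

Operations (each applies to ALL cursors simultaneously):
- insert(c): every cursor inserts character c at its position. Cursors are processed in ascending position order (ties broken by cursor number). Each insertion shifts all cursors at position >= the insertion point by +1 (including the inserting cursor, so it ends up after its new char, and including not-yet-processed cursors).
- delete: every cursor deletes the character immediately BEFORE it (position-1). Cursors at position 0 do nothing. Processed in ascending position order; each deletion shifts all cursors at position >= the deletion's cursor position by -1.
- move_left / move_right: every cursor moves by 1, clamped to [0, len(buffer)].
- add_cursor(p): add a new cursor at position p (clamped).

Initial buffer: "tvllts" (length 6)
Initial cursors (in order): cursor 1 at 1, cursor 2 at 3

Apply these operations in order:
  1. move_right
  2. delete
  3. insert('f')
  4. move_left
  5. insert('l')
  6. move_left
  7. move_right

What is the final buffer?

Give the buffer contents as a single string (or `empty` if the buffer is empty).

Answer: tlfllfts

Derivation:
After op 1 (move_right): buffer="tvllts" (len 6), cursors c1@2 c2@4, authorship ......
After op 2 (delete): buffer="tlts" (len 4), cursors c1@1 c2@2, authorship ....
After op 3 (insert('f')): buffer="tflfts" (len 6), cursors c1@2 c2@4, authorship .1.2..
After op 4 (move_left): buffer="tflfts" (len 6), cursors c1@1 c2@3, authorship .1.2..
After op 5 (insert('l')): buffer="tlfllfts" (len 8), cursors c1@2 c2@5, authorship .11.22..
After op 6 (move_left): buffer="tlfllfts" (len 8), cursors c1@1 c2@4, authorship .11.22..
After op 7 (move_right): buffer="tlfllfts" (len 8), cursors c1@2 c2@5, authorship .11.22..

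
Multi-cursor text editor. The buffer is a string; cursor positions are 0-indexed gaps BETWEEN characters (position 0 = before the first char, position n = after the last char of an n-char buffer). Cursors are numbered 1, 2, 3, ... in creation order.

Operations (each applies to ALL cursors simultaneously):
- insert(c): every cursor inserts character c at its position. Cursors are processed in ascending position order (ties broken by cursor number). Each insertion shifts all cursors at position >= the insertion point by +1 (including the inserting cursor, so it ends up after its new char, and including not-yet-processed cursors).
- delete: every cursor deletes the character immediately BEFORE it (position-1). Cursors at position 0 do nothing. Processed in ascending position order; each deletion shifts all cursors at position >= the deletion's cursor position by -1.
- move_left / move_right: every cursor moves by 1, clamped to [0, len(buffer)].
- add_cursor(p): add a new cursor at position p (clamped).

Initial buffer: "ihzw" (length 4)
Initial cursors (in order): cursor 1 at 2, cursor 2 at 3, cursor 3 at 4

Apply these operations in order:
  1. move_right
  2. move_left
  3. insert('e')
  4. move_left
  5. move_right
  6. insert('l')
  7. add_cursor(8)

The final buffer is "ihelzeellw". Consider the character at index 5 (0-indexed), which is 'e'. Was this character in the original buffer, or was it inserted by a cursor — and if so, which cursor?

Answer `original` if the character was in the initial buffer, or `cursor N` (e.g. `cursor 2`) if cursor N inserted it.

After op 1 (move_right): buffer="ihzw" (len 4), cursors c1@3 c2@4 c3@4, authorship ....
After op 2 (move_left): buffer="ihzw" (len 4), cursors c1@2 c2@3 c3@3, authorship ....
After op 3 (insert('e')): buffer="ihezeew" (len 7), cursors c1@3 c2@6 c3@6, authorship ..1.23.
After op 4 (move_left): buffer="ihezeew" (len 7), cursors c1@2 c2@5 c3@5, authorship ..1.23.
After op 5 (move_right): buffer="ihezeew" (len 7), cursors c1@3 c2@6 c3@6, authorship ..1.23.
After op 6 (insert('l')): buffer="ihelzeellw" (len 10), cursors c1@4 c2@9 c3@9, authorship ..11.2323.
After op 7 (add_cursor(8)): buffer="ihelzeellw" (len 10), cursors c1@4 c4@8 c2@9 c3@9, authorship ..11.2323.
Authorship (.=original, N=cursor N): . . 1 1 . 2 3 2 3 .
Index 5: author = 2

Answer: cursor 2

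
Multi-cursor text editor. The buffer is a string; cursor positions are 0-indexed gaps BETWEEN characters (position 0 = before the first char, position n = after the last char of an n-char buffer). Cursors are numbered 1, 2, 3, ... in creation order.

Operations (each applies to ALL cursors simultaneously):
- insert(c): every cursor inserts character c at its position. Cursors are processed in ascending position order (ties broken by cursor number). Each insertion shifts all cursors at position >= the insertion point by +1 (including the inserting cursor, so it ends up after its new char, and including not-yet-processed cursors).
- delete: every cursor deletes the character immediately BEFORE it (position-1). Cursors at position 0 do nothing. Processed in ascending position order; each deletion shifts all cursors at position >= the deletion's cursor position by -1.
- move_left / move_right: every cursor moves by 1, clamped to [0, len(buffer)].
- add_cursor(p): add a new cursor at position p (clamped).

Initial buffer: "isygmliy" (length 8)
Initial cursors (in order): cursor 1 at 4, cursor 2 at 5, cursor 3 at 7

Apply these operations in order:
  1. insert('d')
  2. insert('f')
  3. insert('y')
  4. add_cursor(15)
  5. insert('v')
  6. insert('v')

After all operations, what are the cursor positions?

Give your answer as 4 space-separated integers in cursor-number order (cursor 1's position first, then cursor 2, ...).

Answer: 9 15 24 21

Derivation:
After op 1 (insert('d')): buffer="isygdmdlidy" (len 11), cursors c1@5 c2@7 c3@10, authorship ....1.2..3.
After op 2 (insert('f')): buffer="isygdfmdflidfy" (len 14), cursors c1@6 c2@9 c3@13, authorship ....11.22..33.
After op 3 (insert('y')): buffer="isygdfymdfylidfyy" (len 17), cursors c1@7 c2@11 c3@16, authorship ....111.222..333.
After op 4 (add_cursor(15)): buffer="isygdfymdfylidfyy" (len 17), cursors c1@7 c2@11 c4@15 c3@16, authorship ....111.222..333.
After op 5 (insert('v')): buffer="isygdfyvmdfyvlidfvyvy" (len 21), cursors c1@8 c2@13 c4@18 c3@20, authorship ....1111.2222..33433.
After op 6 (insert('v')): buffer="isygdfyvvmdfyvvlidfvvyvvy" (len 25), cursors c1@9 c2@15 c4@21 c3@24, authorship ....11111.22222..3344333.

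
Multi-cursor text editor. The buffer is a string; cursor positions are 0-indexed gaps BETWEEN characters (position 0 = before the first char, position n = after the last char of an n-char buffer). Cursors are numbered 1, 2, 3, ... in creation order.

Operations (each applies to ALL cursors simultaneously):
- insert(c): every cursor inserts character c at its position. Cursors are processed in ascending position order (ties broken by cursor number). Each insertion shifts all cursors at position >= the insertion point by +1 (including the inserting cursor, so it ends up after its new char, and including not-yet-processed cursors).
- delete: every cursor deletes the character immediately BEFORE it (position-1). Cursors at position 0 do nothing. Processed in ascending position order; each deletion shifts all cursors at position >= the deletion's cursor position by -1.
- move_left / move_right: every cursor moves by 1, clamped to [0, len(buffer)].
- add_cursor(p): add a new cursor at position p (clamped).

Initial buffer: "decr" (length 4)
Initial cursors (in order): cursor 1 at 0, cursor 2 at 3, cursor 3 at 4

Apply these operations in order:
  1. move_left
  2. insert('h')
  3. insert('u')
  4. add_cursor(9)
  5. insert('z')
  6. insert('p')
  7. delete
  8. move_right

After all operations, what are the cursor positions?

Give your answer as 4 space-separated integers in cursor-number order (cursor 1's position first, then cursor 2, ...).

After op 1 (move_left): buffer="decr" (len 4), cursors c1@0 c2@2 c3@3, authorship ....
After op 2 (insert('h')): buffer="hdehchr" (len 7), cursors c1@1 c2@4 c3@6, authorship 1..2.3.
After op 3 (insert('u')): buffer="hudehuchur" (len 10), cursors c1@2 c2@6 c3@9, authorship 11..22.33.
After op 4 (add_cursor(9)): buffer="hudehuchur" (len 10), cursors c1@2 c2@6 c3@9 c4@9, authorship 11..22.33.
After op 5 (insert('z')): buffer="huzdehuzchuzzr" (len 14), cursors c1@3 c2@8 c3@13 c4@13, authorship 111..222.3334.
After op 6 (insert('p')): buffer="huzpdehuzpchuzzppr" (len 18), cursors c1@4 c2@10 c3@17 c4@17, authorship 1111..2222.333434.
After op 7 (delete): buffer="huzdehuzchuzzr" (len 14), cursors c1@3 c2@8 c3@13 c4@13, authorship 111..222.3334.
After op 8 (move_right): buffer="huzdehuzchuzzr" (len 14), cursors c1@4 c2@9 c3@14 c4@14, authorship 111..222.3334.

Answer: 4 9 14 14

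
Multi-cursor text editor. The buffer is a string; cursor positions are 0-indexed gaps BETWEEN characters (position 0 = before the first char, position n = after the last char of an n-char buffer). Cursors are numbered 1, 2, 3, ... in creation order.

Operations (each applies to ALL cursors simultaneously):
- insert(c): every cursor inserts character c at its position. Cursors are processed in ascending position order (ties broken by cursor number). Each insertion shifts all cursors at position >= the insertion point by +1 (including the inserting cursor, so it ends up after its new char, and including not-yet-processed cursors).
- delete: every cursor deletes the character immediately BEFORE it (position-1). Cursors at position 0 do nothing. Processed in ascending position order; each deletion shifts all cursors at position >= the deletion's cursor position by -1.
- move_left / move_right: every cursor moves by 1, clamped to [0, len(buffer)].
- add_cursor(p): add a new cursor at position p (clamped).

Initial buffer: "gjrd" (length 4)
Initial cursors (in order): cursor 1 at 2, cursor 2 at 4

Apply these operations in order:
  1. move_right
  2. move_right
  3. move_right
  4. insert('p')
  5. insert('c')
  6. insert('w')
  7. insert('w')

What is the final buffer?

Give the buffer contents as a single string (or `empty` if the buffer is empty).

After op 1 (move_right): buffer="gjrd" (len 4), cursors c1@3 c2@4, authorship ....
After op 2 (move_right): buffer="gjrd" (len 4), cursors c1@4 c2@4, authorship ....
After op 3 (move_right): buffer="gjrd" (len 4), cursors c1@4 c2@4, authorship ....
After op 4 (insert('p')): buffer="gjrdpp" (len 6), cursors c1@6 c2@6, authorship ....12
After op 5 (insert('c')): buffer="gjrdppcc" (len 8), cursors c1@8 c2@8, authorship ....1212
After op 6 (insert('w')): buffer="gjrdppccww" (len 10), cursors c1@10 c2@10, authorship ....121212
After op 7 (insert('w')): buffer="gjrdppccwwww" (len 12), cursors c1@12 c2@12, authorship ....12121212

Answer: gjrdppccwwww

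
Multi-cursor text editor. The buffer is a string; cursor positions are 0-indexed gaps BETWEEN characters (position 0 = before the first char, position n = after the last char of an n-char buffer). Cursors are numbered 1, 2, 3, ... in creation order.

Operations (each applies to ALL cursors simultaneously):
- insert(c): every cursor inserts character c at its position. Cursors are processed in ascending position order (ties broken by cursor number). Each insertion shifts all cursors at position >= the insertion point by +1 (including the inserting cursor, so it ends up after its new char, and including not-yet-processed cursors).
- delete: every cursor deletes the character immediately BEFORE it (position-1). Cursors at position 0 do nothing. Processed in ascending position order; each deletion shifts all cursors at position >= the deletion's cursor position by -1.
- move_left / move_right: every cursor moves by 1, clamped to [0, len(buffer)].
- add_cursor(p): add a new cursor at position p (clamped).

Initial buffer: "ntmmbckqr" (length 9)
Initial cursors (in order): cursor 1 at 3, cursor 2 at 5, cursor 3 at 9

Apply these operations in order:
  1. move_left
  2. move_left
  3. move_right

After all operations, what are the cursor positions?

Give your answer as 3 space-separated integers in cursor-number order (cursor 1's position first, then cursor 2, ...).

After op 1 (move_left): buffer="ntmmbckqr" (len 9), cursors c1@2 c2@4 c3@8, authorship .........
After op 2 (move_left): buffer="ntmmbckqr" (len 9), cursors c1@1 c2@3 c3@7, authorship .........
After op 3 (move_right): buffer="ntmmbckqr" (len 9), cursors c1@2 c2@4 c3@8, authorship .........

Answer: 2 4 8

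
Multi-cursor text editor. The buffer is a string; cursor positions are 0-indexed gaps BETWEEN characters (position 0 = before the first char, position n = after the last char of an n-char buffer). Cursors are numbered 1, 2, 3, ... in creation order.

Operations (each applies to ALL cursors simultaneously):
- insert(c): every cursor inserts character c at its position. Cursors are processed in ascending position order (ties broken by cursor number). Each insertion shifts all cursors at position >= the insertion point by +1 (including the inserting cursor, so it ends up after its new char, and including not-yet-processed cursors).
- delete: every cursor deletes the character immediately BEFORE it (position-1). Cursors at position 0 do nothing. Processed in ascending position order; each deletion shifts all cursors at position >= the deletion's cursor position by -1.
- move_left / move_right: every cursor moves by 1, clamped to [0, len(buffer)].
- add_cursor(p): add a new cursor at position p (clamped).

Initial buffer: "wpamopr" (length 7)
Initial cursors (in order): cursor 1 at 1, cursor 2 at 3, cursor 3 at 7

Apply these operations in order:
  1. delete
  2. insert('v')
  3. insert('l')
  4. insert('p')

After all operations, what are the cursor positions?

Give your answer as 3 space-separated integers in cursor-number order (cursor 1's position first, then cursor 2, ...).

After op 1 (delete): buffer="pmop" (len 4), cursors c1@0 c2@1 c3@4, authorship ....
After op 2 (insert('v')): buffer="vpvmopv" (len 7), cursors c1@1 c2@3 c3@7, authorship 1.2...3
After op 3 (insert('l')): buffer="vlpvlmopvl" (len 10), cursors c1@2 c2@5 c3@10, authorship 11.22...33
After op 4 (insert('p')): buffer="vlppvlpmopvlp" (len 13), cursors c1@3 c2@7 c3@13, authorship 111.222...333

Answer: 3 7 13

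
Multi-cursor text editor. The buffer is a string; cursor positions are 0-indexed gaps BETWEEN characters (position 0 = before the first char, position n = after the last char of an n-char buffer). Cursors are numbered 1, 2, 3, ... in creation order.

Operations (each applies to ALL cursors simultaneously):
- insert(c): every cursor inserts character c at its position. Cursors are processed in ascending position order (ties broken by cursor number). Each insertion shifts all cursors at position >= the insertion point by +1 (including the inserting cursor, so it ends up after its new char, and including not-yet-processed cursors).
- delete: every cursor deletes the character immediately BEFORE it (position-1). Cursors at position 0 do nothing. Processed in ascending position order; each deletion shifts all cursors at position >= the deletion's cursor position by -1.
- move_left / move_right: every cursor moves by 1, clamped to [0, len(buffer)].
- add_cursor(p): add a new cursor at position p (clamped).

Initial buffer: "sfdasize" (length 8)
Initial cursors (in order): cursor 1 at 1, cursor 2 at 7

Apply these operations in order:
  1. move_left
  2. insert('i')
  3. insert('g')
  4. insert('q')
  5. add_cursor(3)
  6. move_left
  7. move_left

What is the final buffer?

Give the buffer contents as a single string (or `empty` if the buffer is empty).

Answer: igqsfdasiigqze

Derivation:
After op 1 (move_left): buffer="sfdasize" (len 8), cursors c1@0 c2@6, authorship ........
After op 2 (insert('i')): buffer="isfdasiize" (len 10), cursors c1@1 c2@8, authorship 1......2..
After op 3 (insert('g')): buffer="igsfdasiigze" (len 12), cursors c1@2 c2@10, authorship 11......22..
After op 4 (insert('q')): buffer="igqsfdasiigqze" (len 14), cursors c1@3 c2@12, authorship 111......222..
After op 5 (add_cursor(3)): buffer="igqsfdasiigqze" (len 14), cursors c1@3 c3@3 c2@12, authorship 111......222..
After op 6 (move_left): buffer="igqsfdasiigqze" (len 14), cursors c1@2 c3@2 c2@11, authorship 111......222..
After op 7 (move_left): buffer="igqsfdasiigqze" (len 14), cursors c1@1 c3@1 c2@10, authorship 111......222..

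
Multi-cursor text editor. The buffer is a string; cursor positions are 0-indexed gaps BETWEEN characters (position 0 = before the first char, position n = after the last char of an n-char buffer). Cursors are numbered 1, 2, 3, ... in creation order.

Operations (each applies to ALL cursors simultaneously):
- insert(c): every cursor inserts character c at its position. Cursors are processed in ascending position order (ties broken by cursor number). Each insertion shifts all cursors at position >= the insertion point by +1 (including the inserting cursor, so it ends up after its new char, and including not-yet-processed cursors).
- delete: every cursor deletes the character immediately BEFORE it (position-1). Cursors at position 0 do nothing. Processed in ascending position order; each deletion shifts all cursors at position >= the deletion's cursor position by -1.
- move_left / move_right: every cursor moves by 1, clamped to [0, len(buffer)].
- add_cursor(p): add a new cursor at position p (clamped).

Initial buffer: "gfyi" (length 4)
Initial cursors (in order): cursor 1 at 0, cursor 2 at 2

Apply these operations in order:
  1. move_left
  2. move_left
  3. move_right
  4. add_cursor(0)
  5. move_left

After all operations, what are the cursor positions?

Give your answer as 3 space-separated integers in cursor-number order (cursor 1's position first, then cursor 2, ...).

After op 1 (move_left): buffer="gfyi" (len 4), cursors c1@0 c2@1, authorship ....
After op 2 (move_left): buffer="gfyi" (len 4), cursors c1@0 c2@0, authorship ....
After op 3 (move_right): buffer="gfyi" (len 4), cursors c1@1 c2@1, authorship ....
After op 4 (add_cursor(0)): buffer="gfyi" (len 4), cursors c3@0 c1@1 c2@1, authorship ....
After op 5 (move_left): buffer="gfyi" (len 4), cursors c1@0 c2@0 c3@0, authorship ....

Answer: 0 0 0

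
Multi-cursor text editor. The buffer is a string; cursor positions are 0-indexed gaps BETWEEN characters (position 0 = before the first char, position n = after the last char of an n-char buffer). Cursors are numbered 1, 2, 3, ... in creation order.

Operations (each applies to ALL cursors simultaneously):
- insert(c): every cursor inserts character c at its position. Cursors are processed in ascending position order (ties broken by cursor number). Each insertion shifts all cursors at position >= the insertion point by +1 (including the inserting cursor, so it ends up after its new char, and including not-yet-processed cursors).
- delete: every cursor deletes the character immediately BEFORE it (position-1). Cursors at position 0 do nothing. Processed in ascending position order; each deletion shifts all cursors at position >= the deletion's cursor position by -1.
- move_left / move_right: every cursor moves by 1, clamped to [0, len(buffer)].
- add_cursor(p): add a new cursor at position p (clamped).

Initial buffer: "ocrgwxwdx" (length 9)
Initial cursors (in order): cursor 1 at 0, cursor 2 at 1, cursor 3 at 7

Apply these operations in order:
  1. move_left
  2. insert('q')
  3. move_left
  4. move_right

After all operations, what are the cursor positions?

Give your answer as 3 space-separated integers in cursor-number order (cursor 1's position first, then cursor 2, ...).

Answer: 2 2 9

Derivation:
After op 1 (move_left): buffer="ocrgwxwdx" (len 9), cursors c1@0 c2@0 c3@6, authorship .........
After op 2 (insert('q')): buffer="qqocrgwxqwdx" (len 12), cursors c1@2 c2@2 c3@9, authorship 12......3...
After op 3 (move_left): buffer="qqocrgwxqwdx" (len 12), cursors c1@1 c2@1 c3@8, authorship 12......3...
After op 4 (move_right): buffer="qqocrgwxqwdx" (len 12), cursors c1@2 c2@2 c3@9, authorship 12......3...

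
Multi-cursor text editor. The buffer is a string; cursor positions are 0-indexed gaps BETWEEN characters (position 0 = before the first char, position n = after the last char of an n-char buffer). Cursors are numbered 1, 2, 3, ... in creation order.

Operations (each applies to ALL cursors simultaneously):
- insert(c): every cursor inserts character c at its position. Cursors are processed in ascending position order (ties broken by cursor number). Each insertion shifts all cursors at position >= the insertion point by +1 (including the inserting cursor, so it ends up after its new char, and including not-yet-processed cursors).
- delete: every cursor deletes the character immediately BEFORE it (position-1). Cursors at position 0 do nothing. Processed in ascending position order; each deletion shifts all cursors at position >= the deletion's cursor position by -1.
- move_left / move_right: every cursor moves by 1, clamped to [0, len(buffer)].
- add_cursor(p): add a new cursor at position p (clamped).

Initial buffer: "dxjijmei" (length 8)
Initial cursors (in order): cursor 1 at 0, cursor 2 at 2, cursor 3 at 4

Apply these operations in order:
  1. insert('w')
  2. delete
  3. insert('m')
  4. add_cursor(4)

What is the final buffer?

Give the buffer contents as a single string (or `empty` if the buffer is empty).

Answer: mdxmjimjmei

Derivation:
After op 1 (insert('w')): buffer="wdxwjiwjmei" (len 11), cursors c1@1 c2@4 c3@7, authorship 1..2..3....
After op 2 (delete): buffer="dxjijmei" (len 8), cursors c1@0 c2@2 c3@4, authorship ........
After op 3 (insert('m')): buffer="mdxmjimjmei" (len 11), cursors c1@1 c2@4 c3@7, authorship 1..2..3....
After op 4 (add_cursor(4)): buffer="mdxmjimjmei" (len 11), cursors c1@1 c2@4 c4@4 c3@7, authorship 1..2..3....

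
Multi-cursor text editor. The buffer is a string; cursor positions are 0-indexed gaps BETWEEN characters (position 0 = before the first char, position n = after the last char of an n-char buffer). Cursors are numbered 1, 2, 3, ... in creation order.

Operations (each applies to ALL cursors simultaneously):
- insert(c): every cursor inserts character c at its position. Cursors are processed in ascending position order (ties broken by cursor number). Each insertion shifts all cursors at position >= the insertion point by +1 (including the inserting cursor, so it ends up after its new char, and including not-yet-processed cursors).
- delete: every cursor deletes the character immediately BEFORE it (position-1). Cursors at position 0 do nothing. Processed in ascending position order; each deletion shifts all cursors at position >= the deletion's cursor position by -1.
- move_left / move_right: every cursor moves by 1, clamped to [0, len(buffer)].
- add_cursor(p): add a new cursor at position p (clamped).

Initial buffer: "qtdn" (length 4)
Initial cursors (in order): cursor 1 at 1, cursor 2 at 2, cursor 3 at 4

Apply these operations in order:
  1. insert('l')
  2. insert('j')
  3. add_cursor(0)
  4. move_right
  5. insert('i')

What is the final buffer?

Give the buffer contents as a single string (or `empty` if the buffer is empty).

Answer: qiljtiljdinlji

Derivation:
After op 1 (insert('l')): buffer="qltldnl" (len 7), cursors c1@2 c2@4 c3@7, authorship .1.2..3
After op 2 (insert('j')): buffer="qljtljdnlj" (len 10), cursors c1@3 c2@6 c3@10, authorship .11.22..33
After op 3 (add_cursor(0)): buffer="qljtljdnlj" (len 10), cursors c4@0 c1@3 c2@6 c3@10, authorship .11.22..33
After op 4 (move_right): buffer="qljtljdnlj" (len 10), cursors c4@1 c1@4 c2@7 c3@10, authorship .11.22..33
After op 5 (insert('i')): buffer="qiljtiljdinlji" (len 14), cursors c4@2 c1@6 c2@10 c3@14, authorship .411.122.2.333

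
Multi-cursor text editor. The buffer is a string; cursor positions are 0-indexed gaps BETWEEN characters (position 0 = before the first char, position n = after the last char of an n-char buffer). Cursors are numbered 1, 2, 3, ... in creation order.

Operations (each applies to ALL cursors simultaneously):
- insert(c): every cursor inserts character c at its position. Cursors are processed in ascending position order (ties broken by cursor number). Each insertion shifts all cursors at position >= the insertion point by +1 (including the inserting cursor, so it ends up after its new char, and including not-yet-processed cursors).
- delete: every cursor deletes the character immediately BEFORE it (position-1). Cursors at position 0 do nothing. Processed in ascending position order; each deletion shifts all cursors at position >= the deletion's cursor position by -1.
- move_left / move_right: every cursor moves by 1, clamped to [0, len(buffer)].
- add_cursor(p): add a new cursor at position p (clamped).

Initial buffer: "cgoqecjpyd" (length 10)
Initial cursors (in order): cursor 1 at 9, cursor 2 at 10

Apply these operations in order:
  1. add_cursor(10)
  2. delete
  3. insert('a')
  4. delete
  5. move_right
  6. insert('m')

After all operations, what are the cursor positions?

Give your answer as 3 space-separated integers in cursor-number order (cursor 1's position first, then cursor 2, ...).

After op 1 (add_cursor(10)): buffer="cgoqecjpyd" (len 10), cursors c1@9 c2@10 c3@10, authorship ..........
After op 2 (delete): buffer="cgoqecj" (len 7), cursors c1@7 c2@7 c3@7, authorship .......
After op 3 (insert('a')): buffer="cgoqecjaaa" (len 10), cursors c1@10 c2@10 c3@10, authorship .......123
After op 4 (delete): buffer="cgoqecj" (len 7), cursors c1@7 c2@7 c3@7, authorship .......
After op 5 (move_right): buffer="cgoqecj" (len 7), cursors c1@7 c2@7 c3@7, authorship .......
After op 6 (insert('m')): buffer="cgoqecjmmm" (len 10), cursors c1@10 c2@10 c3@10, authorship .......123

Answer: 10 10 10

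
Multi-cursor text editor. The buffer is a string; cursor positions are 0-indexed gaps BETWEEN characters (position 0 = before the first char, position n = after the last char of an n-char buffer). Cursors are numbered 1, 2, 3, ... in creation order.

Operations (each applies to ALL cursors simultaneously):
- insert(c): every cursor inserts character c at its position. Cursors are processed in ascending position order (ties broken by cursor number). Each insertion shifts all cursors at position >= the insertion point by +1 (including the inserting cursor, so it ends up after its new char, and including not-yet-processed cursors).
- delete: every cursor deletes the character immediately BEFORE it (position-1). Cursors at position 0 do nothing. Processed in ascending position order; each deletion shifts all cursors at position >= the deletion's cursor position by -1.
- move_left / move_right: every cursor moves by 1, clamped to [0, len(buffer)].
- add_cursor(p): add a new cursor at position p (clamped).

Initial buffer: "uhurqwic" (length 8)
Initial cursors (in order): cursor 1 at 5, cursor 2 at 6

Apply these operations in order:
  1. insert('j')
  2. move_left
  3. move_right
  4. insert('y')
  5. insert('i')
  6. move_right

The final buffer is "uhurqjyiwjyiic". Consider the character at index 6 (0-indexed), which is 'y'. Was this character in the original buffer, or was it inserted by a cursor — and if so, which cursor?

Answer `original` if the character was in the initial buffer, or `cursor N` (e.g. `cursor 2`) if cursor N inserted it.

After op 1 (insert('j')): buffer="uhurqjwjic" (len 10), cursors c1@6 c2@8, authorship .....1.2..
After op 2 (move_left): buffer="uhurqjwjic" (len 10), cursors c1@5 c2@7, authorship .....1.2..
After op 3 (move_right): buffer="uhurqjwjic" (len 10), cursors c1@6 c2@8, authorship .....1.2..
After op 4 (insert('y')): buffer="uhurqjywjyic" (len 12), cursors c1@7 c2@10, authorship .....11.22..
After op 5 (insert('i')): buffer="uhurqjyiwjyiic" (len 14), cursors c1@8 c2@12, authorship .....111.222..
After op 6 (move_right): buffer="uhurqjyiwjyiic" (len 14), cursors c1@9 c2@13, authorship .....111.222..
Authorship (.=original, N=cursor N): . . . . . 1 1 1 . 2 2 2 . .
Index 6: author = 1

Answer: cursor 1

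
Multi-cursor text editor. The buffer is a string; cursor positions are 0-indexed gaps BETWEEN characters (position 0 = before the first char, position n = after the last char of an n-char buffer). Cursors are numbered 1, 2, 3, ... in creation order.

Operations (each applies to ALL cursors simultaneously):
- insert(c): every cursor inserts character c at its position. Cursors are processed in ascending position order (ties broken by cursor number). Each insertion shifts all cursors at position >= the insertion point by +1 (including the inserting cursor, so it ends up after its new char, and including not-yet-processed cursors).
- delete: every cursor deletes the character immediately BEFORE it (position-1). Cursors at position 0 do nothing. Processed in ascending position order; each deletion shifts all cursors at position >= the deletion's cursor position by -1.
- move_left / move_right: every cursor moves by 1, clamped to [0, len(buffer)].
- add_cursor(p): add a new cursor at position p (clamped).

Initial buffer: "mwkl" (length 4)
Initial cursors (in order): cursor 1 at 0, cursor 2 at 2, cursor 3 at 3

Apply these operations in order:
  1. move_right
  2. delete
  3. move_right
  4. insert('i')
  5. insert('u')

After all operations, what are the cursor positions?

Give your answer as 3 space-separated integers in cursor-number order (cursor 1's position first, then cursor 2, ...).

Answer: 7 7 7

Derivation:
After op 1 (move_right): buffer="mwkl" (len 4), cursors c1@1 c2@3 c3@4, authorship ....
After op 2 (delete): buffer="w" (len 1), cursors c1@0 c2@1 c3@1, authorship .
After op 3 (move_right): buffer="w" (len 1), cursors c1@1 c2@1 c3@1, authorship .
After op 4 (insert('i')): buffer="wiii" (len 4), cursors c1@4 c2@4 c3@4, authorship .123
After op 5 (insert('u')): buffer="wiiiuuu" (len 7), cursors c1@7 c2@7 c3@7, authorship .123123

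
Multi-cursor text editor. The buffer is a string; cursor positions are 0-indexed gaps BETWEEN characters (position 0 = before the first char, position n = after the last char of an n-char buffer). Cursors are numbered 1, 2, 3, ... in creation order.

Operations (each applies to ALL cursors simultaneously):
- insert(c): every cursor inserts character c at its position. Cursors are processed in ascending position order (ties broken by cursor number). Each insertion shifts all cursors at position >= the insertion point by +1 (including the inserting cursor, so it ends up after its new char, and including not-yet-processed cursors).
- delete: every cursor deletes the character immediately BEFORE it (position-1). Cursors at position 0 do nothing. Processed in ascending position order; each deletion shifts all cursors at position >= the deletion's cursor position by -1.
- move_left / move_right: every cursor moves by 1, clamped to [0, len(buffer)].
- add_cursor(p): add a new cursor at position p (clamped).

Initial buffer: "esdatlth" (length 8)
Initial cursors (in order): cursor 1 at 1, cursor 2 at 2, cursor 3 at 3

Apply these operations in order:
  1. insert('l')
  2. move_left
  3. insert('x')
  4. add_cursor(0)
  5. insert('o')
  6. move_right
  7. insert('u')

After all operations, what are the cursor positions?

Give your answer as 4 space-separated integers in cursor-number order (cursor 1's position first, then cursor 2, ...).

After op 1 (insert('l')): buffer="elsldlatlth" (len 11), cursors c1@2 c2@4 c3@6, authorship .1.2.3.....
After op 2 (move_left): buffer="elsldlatlth" (len 11), cursors c1@1 c2@3 c3@5, authorship .1.2.3.....
After op 3 (insert('x')): buffer="exlsxldxlatlth" (len 14), cursors c1@2 c2@5 c3@8, authorship .11.22.33.....
After op 4 (add_cursor(0)): buffer="exlsxldxlatlth" (len 14), cursors c4@0 c1@2 c2@5 c3@8, authorship .11.22.33.....
After op 5 (insert('o')): buffer="oexolsxoldxolatlth" (len 18), cursors c4@1 c1@4 c2@8 c3@12, authorship 4.111.222.333.....
After op 6 (move_right): buffer="oexolsxoldxolatlth" (len 18), cursors c4@2 c1@5 c2@9 c3@13, authorship 4.111.222.333.....
After op 7 (insert('u')): buffer="oeuxolusxoludxoluatlth" (len 22), cursors c4@3 c1@7 c2@12 c3@17, authorship 4.41111.2222.3333.....

Answer: 7 12 17 3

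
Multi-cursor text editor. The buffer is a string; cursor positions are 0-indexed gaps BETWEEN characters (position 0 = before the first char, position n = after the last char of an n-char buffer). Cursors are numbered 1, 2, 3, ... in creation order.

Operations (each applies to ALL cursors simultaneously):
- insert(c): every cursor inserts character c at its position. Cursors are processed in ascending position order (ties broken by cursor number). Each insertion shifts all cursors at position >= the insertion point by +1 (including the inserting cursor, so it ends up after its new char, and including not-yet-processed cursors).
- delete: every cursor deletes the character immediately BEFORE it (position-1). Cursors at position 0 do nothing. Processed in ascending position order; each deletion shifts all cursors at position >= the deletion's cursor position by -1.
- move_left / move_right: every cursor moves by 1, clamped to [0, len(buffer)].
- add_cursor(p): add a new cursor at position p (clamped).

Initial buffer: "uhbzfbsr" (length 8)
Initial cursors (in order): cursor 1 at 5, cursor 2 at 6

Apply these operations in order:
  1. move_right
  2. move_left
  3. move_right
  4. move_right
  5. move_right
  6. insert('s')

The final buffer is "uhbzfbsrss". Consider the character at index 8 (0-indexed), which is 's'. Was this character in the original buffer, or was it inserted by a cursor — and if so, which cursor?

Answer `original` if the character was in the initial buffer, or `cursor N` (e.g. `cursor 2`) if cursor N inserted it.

Answer: cursor 1

Derivation:
After op 1 (move_right): buffer="uhbzfbsr" (len 8), cursors c1@6 c2@7, authorship ........
After op 2 (move_left): buffer="uhbzfbsr" (len 8), cursors c1@5 c2@6, authorship ........
After op 3 (move_right): buffer="uhbzfbsr" (len 8), cursors c1@6 c2@7, authorship ........
After op 4 (move_right): buffer="uhbzfbsr" (len 8), cursors c1@7 c2@8, authorship ........
After op 5 (move_right): buffer="uhbzfbsr" (len 8), cursors c1@8 c2@8, authorship ........
After op 6 (insert('s')): buffer="uhbzfbsrss" (len 10), cursors c1@10 c2@10, authorship ........12
Authorship (.=original, N=cursor N): . . . . . . . . 1 2
Index 8: author = 1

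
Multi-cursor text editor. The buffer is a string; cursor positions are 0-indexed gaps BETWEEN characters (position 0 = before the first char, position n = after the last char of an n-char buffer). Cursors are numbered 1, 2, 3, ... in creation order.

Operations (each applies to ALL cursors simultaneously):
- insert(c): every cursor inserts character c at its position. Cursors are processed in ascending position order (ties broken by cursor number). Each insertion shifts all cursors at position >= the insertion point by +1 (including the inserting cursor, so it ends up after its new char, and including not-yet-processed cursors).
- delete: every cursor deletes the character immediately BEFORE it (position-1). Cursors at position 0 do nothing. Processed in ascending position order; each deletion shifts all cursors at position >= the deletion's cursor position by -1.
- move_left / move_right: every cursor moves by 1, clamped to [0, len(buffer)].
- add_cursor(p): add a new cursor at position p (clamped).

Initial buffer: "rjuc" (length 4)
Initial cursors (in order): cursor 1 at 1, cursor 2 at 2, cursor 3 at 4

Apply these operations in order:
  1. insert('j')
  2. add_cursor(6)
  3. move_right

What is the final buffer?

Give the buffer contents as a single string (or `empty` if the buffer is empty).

Answer: rjjjucj

Derivation:
After op 1 (insert('j')): buffer="rjjjucj" (len 7), cursors c1@2 c2@4 c3@7, authorship .1.2..3
After op 2 (add_cursor(6)): buffer="rjjjucj" (len 7), cursors c1@2 c2@4 c4@6 c3@7, authorship .1.2..3
After op 3 (move_right): buffer="rjjjucj" (len 7), cursors c1@3 c2@5 c3@7 c4@7, authorship .1.2..3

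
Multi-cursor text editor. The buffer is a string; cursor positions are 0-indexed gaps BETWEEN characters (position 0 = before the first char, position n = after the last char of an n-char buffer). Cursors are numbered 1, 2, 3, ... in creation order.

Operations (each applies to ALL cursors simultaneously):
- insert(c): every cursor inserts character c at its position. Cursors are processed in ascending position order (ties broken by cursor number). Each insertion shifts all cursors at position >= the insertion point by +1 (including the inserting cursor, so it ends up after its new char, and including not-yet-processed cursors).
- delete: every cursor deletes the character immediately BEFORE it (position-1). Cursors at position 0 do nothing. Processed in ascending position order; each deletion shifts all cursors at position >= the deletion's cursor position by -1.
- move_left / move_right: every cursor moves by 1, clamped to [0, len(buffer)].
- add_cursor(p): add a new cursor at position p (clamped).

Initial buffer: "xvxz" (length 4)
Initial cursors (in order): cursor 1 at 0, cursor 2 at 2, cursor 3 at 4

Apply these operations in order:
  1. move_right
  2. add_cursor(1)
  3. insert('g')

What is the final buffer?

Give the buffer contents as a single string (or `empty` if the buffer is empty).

After op 1 (move_right): buffer="xvxz" (len 4), cursors c1@1 c2@3 c3@4, authorship ....
After op 2 (add_cursor(1)): buffer="xvxz" (len 4), cursors c1@1 c4@1 c2@3 c3@4, authorship ....
After op 3 (insert('g')): buffer="xggvxgzg" (len 8), cursors c1@3 c4@3 c2@6 c3@8, authorship .14..2.3

Answer: xggvxgzg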